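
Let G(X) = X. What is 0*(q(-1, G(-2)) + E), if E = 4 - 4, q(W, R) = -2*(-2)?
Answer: 0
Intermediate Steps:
q(W, R) = 4
E = 0
0*(q(-1, G(-2)) + E) = 0*(4 + 0) = 0*4 = 0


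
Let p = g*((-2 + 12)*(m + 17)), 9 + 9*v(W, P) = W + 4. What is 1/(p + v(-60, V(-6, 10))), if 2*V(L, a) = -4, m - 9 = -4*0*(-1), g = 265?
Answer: 9/620035 ≈ 1.4515e-5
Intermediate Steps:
m = 9 (m = 9 - 4*0*(-1) = 9 + 0*(-1) = 9 + 0 = 9)
V(L, a) = -2 (V(L, a) = (½)*(-4) = -2)
v(W, P) = -5/9 + W/9 (v(W, P) = -1 + (W + 4)/9 = -1 + (4 + W)/9 = -1 + (4/9 + W/9) = -5/9 + W/9)
p = 68900 (p = 265*((-2 + 12)*(9 + 17)) = 265*(10*26) = 265*260 = 68900)
1/(p + v(-60, V(-6, 10))) = 1/(68900 + (-5/9 + (⅑)*(-60))) = 1/(68900 + (-5/9 - 20/3)) = 1/(68900 - 65/9) = 1/(620035/9) = 9/620035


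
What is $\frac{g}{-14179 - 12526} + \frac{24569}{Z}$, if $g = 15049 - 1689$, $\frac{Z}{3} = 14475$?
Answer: $\frac{15191429}{231932925} \approx 0.065499$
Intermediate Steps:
$Z = 43425$ ($Z = 3 \cdot 14475 = 43425$)
$g = 13360$
$\frac{g}{-14179 - 12526} + \frac{24569}{Z} = \frac{13360}{-14179 - 12526} + \frac{24569}{43425} = \frac{13360}{-14179 - 12526} + 24569 \cdot \frac{1}{43425} = \frac{13360}{-26705} + \frac{24569}{43425} = 13360 \left(- \frac{1}{26705}\right) + \frac{24569}{43425} = - \frac{2672}{5341} + \frac{24569}{43425} = \frac{15191429}{231932925}$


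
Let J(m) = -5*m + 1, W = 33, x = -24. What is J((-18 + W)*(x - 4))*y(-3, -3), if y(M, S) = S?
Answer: -6303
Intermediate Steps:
J(m) = 1 - 5*m
J((-18 + W)*(x - 4))*y(-3, -3) = (1 - 5*(-18 + 33)*(-24 - 4))*(-3) = (1 - 75*(-28))*(-3) = (1 - 5*(-420))*(-3) = (1 + 2100)*(-3) = 2101*(-3) = -6303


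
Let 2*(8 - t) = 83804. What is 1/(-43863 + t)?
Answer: -1/85757 ≈ -1.1661e-5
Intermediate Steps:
t = -41894 (t = 8 - ½*83804 = 8 - 41902 = -41894)
1/(-43863 + t) = 1/(-43863 - 41894) = 1/(-85757) = -1/85757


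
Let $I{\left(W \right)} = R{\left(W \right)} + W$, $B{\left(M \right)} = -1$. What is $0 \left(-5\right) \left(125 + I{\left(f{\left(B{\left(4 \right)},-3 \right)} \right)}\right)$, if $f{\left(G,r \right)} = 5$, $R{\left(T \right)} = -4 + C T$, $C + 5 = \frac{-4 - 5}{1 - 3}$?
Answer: $0$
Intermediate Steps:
$C = - \frac{1}{2}$ ($C = -5 + \frac{-4 - 5}{1 - 3} = -5 - \frac{9}{-2} = -5 - - \frac{9}{2} = -5 + \frac{9}{2} = - \frac{1}{2} \approx -0.5$)
$R{\left(T \right)} = -4 - \frac{T}{2}$
$I{\left(W \right)} = -4 + \frac{W}{2}$ ($I{\left(W \right)} = \left(-4 - \frac{W}{2}\right) + W = -4 + \frac{W}{2}$)
$0 \left(-5\right) \left(125 + I{\left(f{\left(B{\left(4 \right)},-3 \right)} \right)}\right) = 0 \left(-5\right) \left(125 + \left(-4 + \frac{1}{2} \cdot 5\right)\right) = 0 \left(125 + \left(-4 + \frac{5}{2}\right)\right) = 0 \left(125 - \frac{3}{2}\right) = 0 \cdot \frac{247}{2} = 0$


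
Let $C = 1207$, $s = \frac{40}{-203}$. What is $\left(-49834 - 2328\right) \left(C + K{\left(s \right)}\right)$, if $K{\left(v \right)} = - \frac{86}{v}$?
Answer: $- \frac{857256389}{10} \approx -8.5726 \cdot 10^{7}$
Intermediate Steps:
$s = - \frac{40}{203}$ ($s = 40 \left(- \frac{1}{203}\right) = - \frac{40}{203} \approx -0.19704$)
$\left(-49834 - 2328\right) \left(C + K{\left(s \right)}\right) = \left(-49834 - 2328\right) \left(1207 - \frac{86}{- \frac{40}{203}}\right) = - 52162 \left(1207 - - \frac{8729}{20}\right) = - 52162 \left(1207 + \frac{8729}{20}\right) = \left(-52162\right) \frac{32869}{20} = - \frac{857256389}{10}$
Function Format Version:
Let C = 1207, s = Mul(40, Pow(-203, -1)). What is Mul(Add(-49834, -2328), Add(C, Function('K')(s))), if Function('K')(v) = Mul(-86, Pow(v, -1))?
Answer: Rational(-857256389, 10) ≈ -8.5726e+7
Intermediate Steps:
s = Rational(-40, 203) (s = Mul(40, Rational(-1, 203)) = Rational(-40, 203) ≈ -0.19704)
Mul(Add(-49834, -2328), Add(C, Function('K')(s))) = Mul(Add(-49834, -2328), Add(1207, Mul(-86, Pow(Rational(-40, 203), -1)))) = Mul(-52162, Add(1207, Mul(-86, Rational(-203, 40)))) = Mul(-52162, Add(1207, Rational(8729, 20))) = Mul(-52162, Rational(32869, 20)) = Rational(-857256389, 10)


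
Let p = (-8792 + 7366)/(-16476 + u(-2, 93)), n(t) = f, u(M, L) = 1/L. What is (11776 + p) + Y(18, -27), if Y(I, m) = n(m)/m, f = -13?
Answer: 487210857341/41371209 ≈ 11777.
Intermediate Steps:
n(t) = -13
Y(I, m) = -13/m
p = 132618/1532267 (p = (-8792 + 7366)/(-16476 + 1/93) = -1426/(-16476 + 1/93) = -1426/(-1532267/93) = -1426*(-93/1532267) = 132618/1532267 ≈ 0.086550)
(11776 + p) + Y(18, -27) = (11776 + 132618/1532267) - 13/(-27) = 18044108810/1532267 - 13*(-1/27) = 18044108810/1532267 + 13/27 = 487210857341/41371209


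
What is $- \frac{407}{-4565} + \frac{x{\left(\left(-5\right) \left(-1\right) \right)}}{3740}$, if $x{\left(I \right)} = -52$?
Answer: $\frac{1168}{15521} \approx 0.075253$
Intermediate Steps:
$- \frac{407}{-4565} + \frac{x{\left(\left(-5\right) \left(-1\right) \right)}}{3740} = - \frac{407}{-4565} - \frac{52}{3740} = \left(-407\right) \left(- \frac{1}{4565}\right) - \frac{13}{935} = \frac{37}{415} - \frac{13}{935} = \frac{1168}{15521}$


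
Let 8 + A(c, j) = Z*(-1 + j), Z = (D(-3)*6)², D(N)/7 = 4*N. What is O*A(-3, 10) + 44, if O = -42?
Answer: -96017668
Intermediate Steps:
D(N) = 28*N (D(N) = 7*(4*N) = 28*N)
Z = 254016 (Z = ((28*(-3))*6)² = (-84*6)² = (-504)² = 254016)
A(c, j) = -254024 + 254016*j (A(c, j) = -8 + 254016*(-1 + j) = -8 + (-254016 + 254016*j) = -254024 + 254016*j)
O*A(-3, 10) + 44 = -42*(-254024 + 254016*10) + 44 = -42*(-254024 + 2540160) + 44 = -42*2286136 + 44 = -96017712 + 44 = -96017668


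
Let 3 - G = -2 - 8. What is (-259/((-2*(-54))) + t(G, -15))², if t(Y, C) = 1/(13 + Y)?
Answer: 10975969/1971216 ≈ 5.5681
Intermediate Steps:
G = 13 (G = 3 - (-2 - 8) = 3 - 1*(-10) = 3 + 10 = 13)
(-259/((-2*(-54))) + t(G, -15))² = (-259/((-2*(-54))) + 1/(13 + 13))² = (-259/108 + 1/26)² = (-3313/1404)² = 10975969/1971216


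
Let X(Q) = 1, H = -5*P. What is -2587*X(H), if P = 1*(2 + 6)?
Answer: -2587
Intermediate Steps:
P = 8 (P = 1*8 = 8)
H = -40 (H = -5*8 = -40)
-2587*X(H) = -2587*1 = -2587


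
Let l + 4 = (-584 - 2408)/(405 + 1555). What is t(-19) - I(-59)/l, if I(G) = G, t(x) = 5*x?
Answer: -143085/1354 ≈ -105.68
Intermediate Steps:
l = -1354/245 (l = -4 + (-584 - 2408)/(405 + 1555) = -4 - 2992/1960 = -4 - 2992*1/1960 = -4 - 374/245 = -1354/245 ≈ -5.5265)
t(-19) - I(-59)/l = 5*(-19) - (-59)/(-1354/245) = -95 - (-59)*(-245)/1354 = -95 - 1*14455/1354 = -95 - 14455/1354 = -143085/1354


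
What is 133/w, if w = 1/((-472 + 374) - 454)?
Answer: -73416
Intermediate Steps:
w = -1/552 (w = 1/(-98 - 454) = 1/(-552) = -1/552 ≈ -0.0018116)
133/w = 133/(-1/552) = 133*(-552) = -73416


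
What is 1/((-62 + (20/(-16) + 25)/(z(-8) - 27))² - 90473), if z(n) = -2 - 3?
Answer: -16384/1417812671 ≈ -1.1556e-5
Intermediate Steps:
z(n) = -5
1/((-62 + (20/(-16) + 25)/(z(-8) - 27))² - 90473) = 1/((-62 + (20/(-16) + 25)/(-5 - 27))² - 90473) = 1/((-62 + (20*(-1/16) + 25)/(-32))² - 90473) = 1/((-62 + (-5/4 + 25)*(-1/32))² - 90473) = 1/((-62 + (95/4)*(-1/32))² - 90473) = 1/((-62 - 95/128)² - 90473) = 1/((-8031/128)² - 90473) = 1/(64496961/16384 - 90473) = 1/(-1417812671/16384) = -16384/1417812671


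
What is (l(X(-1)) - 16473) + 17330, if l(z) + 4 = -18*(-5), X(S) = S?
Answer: 943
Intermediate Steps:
l(z) = 86 (l(z) = -4 - 18*(-5) = -4 + 90 = 86)
(l(X(-1)) - 16473) + 17330 = (86 - 16473) + 17330 = -16387 + 17330 = 943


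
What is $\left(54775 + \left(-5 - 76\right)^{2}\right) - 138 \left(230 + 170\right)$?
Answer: $6136$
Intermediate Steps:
$\left(54775 + \left(-5 - 76\right)^{2}\right) - 138 \left(230 + 170\right) = \left(54775 + \left(-81\right)^{2}\right) - 55200 = \left(54775 + 6561\right) - 55200 = 61336 - 55200 = 6136$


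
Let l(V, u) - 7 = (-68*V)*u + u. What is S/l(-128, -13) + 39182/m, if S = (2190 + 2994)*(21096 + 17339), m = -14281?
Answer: -1424940367498/808004699 ≈ -1763.5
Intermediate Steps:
S = 199247040 (S = 5184*38435 = 199247040)
l(V, u) = 7 + u - 68*V*u (l(V, u) = 7 + ((-68*V)*u + u) = 7 + (-68*V*u + u) = 7 + (u - 68*V*u) = 7 + u - 68*V*u)
S/l(-128, -13) + 39182/m = 199247040/(7 - 13 - 68*(-128)*(-13)) + 39182/(-14281) = 199247040/(7 - 13 - 113152) + 39182*(-1/14281) = 199247040/(-113158) - 39182/14281 = 199247040*(-1/113158) - 39182/14281 = -99623520/56579 - 39182/14281 = -1424940367498/808004699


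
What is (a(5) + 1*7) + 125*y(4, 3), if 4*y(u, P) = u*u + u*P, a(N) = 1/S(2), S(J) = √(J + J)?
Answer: 1765/2 ≈ 882.50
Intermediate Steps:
S(J) = √2*√J (S(J) = √(2*J) = √2*√J)
a(N) = ½ (a(N) = 1/(√2*√2) = 1/2 = ½)
y(u, P) = u²/4 + P*u/4 (y(u, P) = (u*u + u*P)/4 = (u² + P*u)/4 = u²/4 + P*u/4)
(a(5) + 1*7) + 125*y(4, 3) = (½ + 1*7) + 125*((¼)*4*(3 + 4)) = (½ + 7) + 125*((¼)*4*7) = 15/2 + 125*7 = 15/2 + 875 = 1765/2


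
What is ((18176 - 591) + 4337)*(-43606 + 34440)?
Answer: -200937052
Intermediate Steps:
((18176 - 591) + 4337)*(-43606 + 34440) = (17585 + 4337)*(-9166) = 21922*(-9166) = -200937052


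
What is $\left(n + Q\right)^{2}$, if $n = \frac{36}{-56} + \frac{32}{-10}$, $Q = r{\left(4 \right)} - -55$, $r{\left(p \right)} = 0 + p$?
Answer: $\frac{14907321}{4900} \approx 3042.3$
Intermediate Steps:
$r{\left(p \right)} = p$
$Q = 59$ ($Q = 4 - -55 = 4 + 55 = 59$)
$n = - \frac{269}{70}$ ($n = 36 \left(- \frac{1}{56}\right) + 32 \left(- \frac{1}{10}\right) = - \frac{9}{14} - \frac{16}{5} = - \frac{269}{70} \approx -3.8429$)
$\left(n + Q\right)^{2} = \left(- \frac{269}{70} + 59\right)^{2} = \left(\frac{3861}{70}\right)^{2} = \frac{14907321}{4900}$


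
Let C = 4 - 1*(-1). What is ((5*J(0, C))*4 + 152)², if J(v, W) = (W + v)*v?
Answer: 23104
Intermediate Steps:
C = 5 (C = 4 + 1 = 5)
J(v, W) = v*(W + v)
((5*J(0, C))*4 + 152)² = ((5*(0*(5 + 0)))*4 + 152)² = ((5*(0*5))*4 + 152)² = ((5*0)*4 + 152)² = (0*4 + 152)² = (0 + 152)² = 152² = 23104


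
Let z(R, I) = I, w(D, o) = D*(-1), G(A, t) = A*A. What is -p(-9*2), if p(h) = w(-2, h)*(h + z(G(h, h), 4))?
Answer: 28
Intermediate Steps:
G(A, t) = A**2
w(D, o) = -D
p(h) = 8 + 2*h (p(h) = (-1*(-2))*(h + 4) = 2*(4 + h) = 8 + 2*h)
-p(-9*2) = -(8 + 2*(-9*2)) = -(8 + 2*(-18)) = -(8 - 36) = -1*(-28) = 28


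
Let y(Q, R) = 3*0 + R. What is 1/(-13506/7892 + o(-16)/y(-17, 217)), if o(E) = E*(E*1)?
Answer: -856282/455225 ≈ -1.8810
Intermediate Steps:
o(E) = E**2 (o(E) = E*E = E**2)
y(Q, R) = R (y(Q, R) = 0 + R = R)
1/(-13506/7892 + o(-16)/y(-17, 217)) = 1/(-13506/7892 + (-16)**2/217) = 1/(-13506*1/7892 + 256*(1/217)) = 1/(-6753/3946 + 256/217) = 1/(-455225/856282) = -856282/455225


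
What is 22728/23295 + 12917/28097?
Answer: 313163377/218173205 ≈ 1.4354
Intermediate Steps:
22728/23295 + 12917/28097 = 22728*(1/23295) + 12917*(1/28097) = 7576/7765 + 12917/28097 = 313163377/218173205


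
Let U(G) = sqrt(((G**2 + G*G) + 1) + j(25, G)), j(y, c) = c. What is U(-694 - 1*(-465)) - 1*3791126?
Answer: -3791126 + sqrt(104654) ≈ -3.7908e+6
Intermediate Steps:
U(G) = sqrt(1 + G + 2*G**2) (U(G) = sqrt(((G**2 + G*G) + 1) + G) = sqrt(((G**2 + G**2) + 1) + G) = sqrt((2*G**2 + 1) + G) = sqrt((1 + 2*G**2) + G) = sqrt(1 + G + 2*G**2))
U(-694 - 1*(-465)) - 1*3791126 = sqrt(1 + (-694 - 1*(-465)) + 2*(-694 - 1*(-465))**2) - 1*3791126 = sqrt(1 + (-694 + 465) + 2*(-694 + 465)**2) - 3791126 = sqrt(1 - 229 + 2*(-229)**2) - 3791126 = sqrt(1 - 229 + 2*52441) - 3791126 = sqrt(1 - 229 + 104882) - 3791126 = sqrt(104654) - 3791126 = -3791126 + sqrt(104654)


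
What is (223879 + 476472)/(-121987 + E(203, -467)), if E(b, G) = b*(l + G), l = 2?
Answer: -700351/216382 ≈ -3.2366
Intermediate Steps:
E(b, G) = b*(2 + G)
(223879 + 476472)/(-121987 + E(203, -467)) = (223879 + 476472)/(-121987 + 203*(2 - 467)) = 700351/(-121987 + 203*(-465)) = 700351/(-121987 - 94395) = 700351/(-216382) = 700351*(-1/216382) = -700351/216382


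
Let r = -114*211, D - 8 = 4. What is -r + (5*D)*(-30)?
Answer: 22254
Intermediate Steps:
D = 12 (D = 8 + 4 = 12)
r = -24054
-r + (5*D)*(-30) = -1*(-24054) + (5*12)*(-30) = 24054 + 60*(-30) = 24054 - 1800 = 22254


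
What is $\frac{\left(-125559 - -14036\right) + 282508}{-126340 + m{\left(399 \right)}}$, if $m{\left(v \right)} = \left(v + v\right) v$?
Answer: $\frac{170985}{192062} \approx 0.89026$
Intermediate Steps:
$m{\left(v \right)} = 2 v^{2}$ ($m{\left(v \right)} = 2 v v = 2 v^{2}$)
$\frac{\left(-125559 - -14036\right) + 282508}{-126340 + m{\left(399 \right)}} = \frac{\left(-125559 - -14036\right) + 282508}{-126340 + 2 \cdot 399^{2}} = \frac{\left(-125559 + 14036\right) + 282508}{-126340 + 2 \cdot 159201} = \frac{-111523 + 282508}{-126340 + 318402} = \frac{170985}{192062}$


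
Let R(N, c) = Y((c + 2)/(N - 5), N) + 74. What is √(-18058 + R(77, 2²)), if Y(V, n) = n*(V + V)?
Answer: I*√646962/6 ≈ 134.06*I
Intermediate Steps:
Y(V, n) = 2*V*n (Y(V, n) = n*(2*V) = 2*V*n)
R(N, c) = 74 + 2*N*(2 + c)/(-5 + N) (R(N, c) = 2*((c + 2)/(N - 5))*N + 74 = 2*((2 + c)/(-5 + N))*N + 74 = 2*N*(2 + c)/(-5 + N) + 74 = 74 + 2*N*(2 + c)/(-5 + N))
√(-18058 + R(77, 2²)) = √(-18058 + 2*(-185 + 39*77 + 77*2²)/(-5 + 77)) = √(-18058 + 2*(-185 + 3003 + 77*4)/72) = √(-18058 + 2*(1/72)*(-185 + 3003 + 308)) = √(-18058 + 2*(1/72)*3126) = √(-18058 + 521/6) = √(-107827/6) = I*√646962/6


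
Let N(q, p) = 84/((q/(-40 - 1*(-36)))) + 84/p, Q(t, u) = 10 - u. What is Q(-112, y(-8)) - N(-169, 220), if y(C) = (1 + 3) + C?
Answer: 108101/9295 ≈ 11.630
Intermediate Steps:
y(C) = 4 + C
N(q, p) = -336/q + 84/p (N(q, p) = 84/((q/(-40 + 36))) + 84/p = 84/((q/(-4))) + 84/p = 84/((q*(-1/4))) + 84/p = 84/((-q/4)) + 84/p = 84*(-4/q) + 84/p = -336/q + 84/p)
Q(-112, y(-8)) - N(-169, 220) = (10 - (4 - 8)) - (-336/(-169) + 84/220) = (10 - 1*(-4)) - (-336*(-1/169) + 84*(1/220)) = (10 + 4) - (336/169 + 21/55) = 14 - 1*22029/9295 = 14 - 22029/9295 = 108101/9295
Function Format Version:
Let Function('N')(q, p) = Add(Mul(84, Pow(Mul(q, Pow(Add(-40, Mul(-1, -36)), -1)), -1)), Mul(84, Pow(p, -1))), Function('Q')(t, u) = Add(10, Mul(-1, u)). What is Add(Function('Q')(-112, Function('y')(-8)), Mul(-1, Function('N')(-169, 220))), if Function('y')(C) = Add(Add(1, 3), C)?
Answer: Rational(108101, 9295) ≈ 11.630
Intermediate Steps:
Function('y')(C) = Add(4, C)
Function('N')(q, p) = Add(Mul(-336, Pow(q, -1)), Mul(84, Pow(p, -1))) (Function('N')(q, p) = Add(Mul(84, Pow(Mul(q, Pow(Add(-40, 36), -1)), -1)), Mul(84, Pow(p, -1))) = Add(Mul(84, Pow(Mul(q, Pow(-4, -1)), -1)), Mul(84, Pow(p, -1))) = Add(Mul(84, Pow(Mul(q, Rational(-1, 4)), -1)), Mul(84, Pow(p, -1))) = Add(Mul(84, Pow(Mul(Rational(-1, 4), q), -1)), Mul(84, Pow(p, -1))) = Add(Mul(84, Mul(-4, Pow(q, -1))), Mul(84, Pow(p, -1))) = Add(Mul(-336, Pow(q, -1)), Mul(84, Pow(p, -1))))
Add(Function('Q')(-112, Function('y')(-8)), Mul(-1, Function('N')(-169, 220))) = Add(Add(10, Mul(-1, Add(4, -8))), Mul(-1, Add(Mul(-336, Pow(-169, -1)), Mul(84, Pow(220, -1))))) = Add(Add(10, Mul(-1, -4)), Mul(-1, Add(Mul(-336, Rational(-1, 169)), Mul(84, Rational(1, 220))))) = Add(Add(10, 4), Mul(-1, Add(Rational(336, 169), Rational(21, 55)))) = Add(14, Mul(-1, Rational(22029, 9295))) = Add(14, Rational(-22029, 9295)) = Rational(108101, 9295)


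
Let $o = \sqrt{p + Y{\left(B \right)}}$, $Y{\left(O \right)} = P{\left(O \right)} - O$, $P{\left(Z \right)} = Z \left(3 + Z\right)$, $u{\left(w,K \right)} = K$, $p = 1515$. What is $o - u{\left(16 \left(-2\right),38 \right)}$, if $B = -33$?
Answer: $-38 + 3 \sqrt{282} \approx 12.379$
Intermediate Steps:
$Y{\left(O \right)} = - O + O \left(3 + O\right)$ ($Y{\left(O \right)} = O \left(3 + O\right) - O = - O + O \left(3 + O\right)$)
$o = 3 \sqrt{282}$ ($o = \sqrt{1515 - 33 \left(2 - 33\right)} = \sqrt{1515 - -1023} = \sqrt{1515 + 1023} = \sqrt{2538} = 3 \sqrt{282} \approx 50.379$)
$o - u{\left(16 \left(-2\right),38 \right)} = 3 \sqrt{282} - 38 = -38 + 3 \sqrt{282}$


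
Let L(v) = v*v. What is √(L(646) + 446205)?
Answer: √863521 ≈ 929.26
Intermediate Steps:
L(v) = v²
√(L(646) + 446205) = √(646² + 446205) = √(417316 + 446205) = √863521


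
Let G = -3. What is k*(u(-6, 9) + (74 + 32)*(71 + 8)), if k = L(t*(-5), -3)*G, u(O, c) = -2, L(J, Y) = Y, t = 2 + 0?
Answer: 75348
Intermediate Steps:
t = 2
k = 9 (k = -3*(-3) = 9)
k*(u(-6, 9) + (74 + 32)*(71 + 8)) = 9*(-2 + (74 + 32)*(71 + 8)) = 9*(-2 + 106*79) = 9*(-2 + 8374) = 9*8372 = 75348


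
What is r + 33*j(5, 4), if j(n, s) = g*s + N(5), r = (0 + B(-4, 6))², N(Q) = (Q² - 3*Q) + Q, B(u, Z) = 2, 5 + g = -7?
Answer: -1085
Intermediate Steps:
g = -12 (g = -5 - 7 = -12)
N(Q) = Q² - 2*Q
r = 4 (r = (0 + 2)² = 2² = 4)
j(n, s) = 15 - 12*s (j(n, s) = -12*s + 5*(-2 + 5) = -12*s + 5*3 = -12*s + 15 = 15 - 12*s)
r + 33*j(5, 4) = 4 + 33*(15 - 12*4) = 4 + 33*(15 - 48) = 4 + 33*(-33) = 4 - 1089 = -1085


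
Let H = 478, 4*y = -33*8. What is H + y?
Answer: 412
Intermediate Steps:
y = -66 (y = (-33*8)/4 = (1/4)*(-264) = -66)
H + y = 478 - 66 = 412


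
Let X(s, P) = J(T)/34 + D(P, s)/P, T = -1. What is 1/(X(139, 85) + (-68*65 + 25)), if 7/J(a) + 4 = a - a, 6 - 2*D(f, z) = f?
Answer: -680/2988951 ≈ -0.00022750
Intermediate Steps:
D(f, z) = 3 - f/2
J(a) = -7/4 (J(a) = 7/(-4 + (a - a)) = 7/(-4 + 0) = 7/(-4) = 7*(-¼) = -7/4)
X(s, P) = -7/136 + (3 - P/2)/P (X(s, P) = -7/4/34 + (3 - P/2)/P = -7/4*1/34 + (3 - P/2)/P = -7/136 + (3 - P/2)/P)
1/(X(139, 85) + (-68*65 + 25)) = 1/((-75/136 + 3/85) + (-68*65 + 25)) = 1/((-75/136 + 3*(1/85)) + (-4420 + 25)) = 1/((-75/136 + 3/85) - 4395) = 1/(-351/680 - 4395) = 1/(-2988951/680) = -680/2988951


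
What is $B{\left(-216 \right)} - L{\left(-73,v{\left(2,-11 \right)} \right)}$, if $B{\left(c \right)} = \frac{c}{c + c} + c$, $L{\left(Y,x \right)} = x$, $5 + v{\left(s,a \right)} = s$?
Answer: $- \frac{425}{2} \approx -212.5$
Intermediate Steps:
$v{\left(s,a \right)} = -5 + s$
$B{\left(c \right)} = \frac{1}{2} + c$ ($B{\left(c \right)} = \frac{c}{2 c} + c = \frac{1}{2 c} c + c = \frac{1}{2} + c$)
$B{\left(-216 \right)} - L{\left(-73,v{\left(2,-11 \right)} \right)} = \left(\frac{1}{2} - 216\right) - \left(-5 + 2\right) = - \frac{431}{2} - -3 = - \frac{431}{2} + 3 = - \frac{425}{2}$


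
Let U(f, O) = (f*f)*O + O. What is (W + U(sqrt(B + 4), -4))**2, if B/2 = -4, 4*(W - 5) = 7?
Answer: 5625/16 ≈ 351.56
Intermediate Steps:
W = 27/4 (W = 5 + (1/4)*7 = 5 + 7/4 = 27/4 ≈ 6.7500)
B = -8 (B = 2*(-4) = -8)
U(f, O) = O + O*f**2 (U(f, O) = f**2*O + O = O*f**2 + O = O + O*f**2)
(W + U(sqrt(B + 4), -4))**2 = (27/4 - 4*(1 + (sqrt(-8 + 4))**2))**2 = (27/4 - 4*(1 + (sqrt(-4))**2))**2 = (27/4 - 4*(1 + (2*I)**2))**2 = (27/4 - 4*(1 - 4))**2 = (27/4 - 4*(-3))**2 = (27/4 + 12)**2 = (75/4)**2 = 5625/16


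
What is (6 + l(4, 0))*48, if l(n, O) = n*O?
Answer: 288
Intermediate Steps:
l(n, O) = O*n
(6 + l(4, 0))*48 = (6 + 0*4)*48 = (6 + 0)*48 = 6*48 = 288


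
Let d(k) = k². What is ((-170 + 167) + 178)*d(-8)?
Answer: 11200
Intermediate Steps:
((-170 + 167) + 178)*d(-8) = ((-170 + 167) + 178)*(-8)² = (-3 + 178)*64 = 175*64 = 11200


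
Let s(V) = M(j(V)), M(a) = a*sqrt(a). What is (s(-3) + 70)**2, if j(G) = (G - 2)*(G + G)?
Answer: 31900 + 4200*sqrt(30) ≈ 54904.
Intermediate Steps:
j(G) = 2*G*(-2 + G) (j(G) = (-2 + G)*(2*G) = 2*G*(-2 + G))
M(a) = a**(3/2)
s(V) = 2*sqrt(2)*(V*(-2 + V))**(3/2) (s(V) = (2*V*(-2 + V))**(3/2) = 2*sqrt(2)*(V*(-2 + V))**(3/2))
(s(-3) + 70)**2 = (2*sqrt(2)*(-3*(-2 - 3))**(3/2) + 70)**2 = (2*sqrt(2)*(-3*(-5))**(3/2) + 70)**2 = (2*sqrt(2)*15**(3/2) + 70)**2 = (2*sqrt(2)*(15*sqrt(15)) + 70)**2 = (30*sqrt(30) + 70)**2 = (70 + 30*sqrt(30))**2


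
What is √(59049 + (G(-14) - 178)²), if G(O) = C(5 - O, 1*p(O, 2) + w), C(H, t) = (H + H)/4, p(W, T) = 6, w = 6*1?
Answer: √349765/2 ≈ 295.70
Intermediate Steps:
w = 6
C(H, t) = H/2 (C(H, t) = (2*H)*(¼) = H/2)
G(O) = 5/2 - O/2 (G(O) = (5 - O)/2 = 5/2 - O/2)
√(59049 + (G(-14) - 178)²) = √(59049 + ((5/2 - ½*(-14)) - 178)²) = √(59049 + ((5/2 + 7) - 178)²) = √(59049 + (19/2 - 178)²) = √(59049 + (-337/2)²) = √(59049 + 113569/4) = √(349765/4) = √349765/2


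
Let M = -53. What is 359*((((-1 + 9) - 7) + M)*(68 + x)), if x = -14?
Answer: -1008072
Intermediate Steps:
359*((((-1 + 9) - 7) + M)*(68 + x)) = 359*((((-1 + 9) - 7) - 53)*(68 - 14)) = 359*(((8 - 7) - 53)*54) = 359*((1 - 53)*54) = 359*(-52*54) = 359*(-2808) = -1008072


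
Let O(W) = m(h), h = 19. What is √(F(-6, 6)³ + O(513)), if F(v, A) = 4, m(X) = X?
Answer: √83 ≈ 9.1104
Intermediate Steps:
O(W) = 19
√(F(-6, 6)³ + O(513)) = √(4³ + 19) = √(64 + 19) = √83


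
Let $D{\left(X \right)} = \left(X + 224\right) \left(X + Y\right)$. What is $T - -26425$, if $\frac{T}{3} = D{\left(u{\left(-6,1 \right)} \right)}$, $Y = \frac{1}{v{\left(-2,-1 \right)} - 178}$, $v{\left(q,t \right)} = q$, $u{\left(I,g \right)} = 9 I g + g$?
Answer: $- \frac{15337}{20} \approx -766.85$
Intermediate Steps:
$u{\left(I,g \right)} = g + 9 I g$ ($u{\left(I,g \right)} = 9 I g + g = g + 9 I g$)
$Y = - \frac{1}{180}$ ($Y = \frac{1}{-2 - 178} = \frac{1}{-180} = - \frac{1}{180} \approx -0.0055556$)
$D{\left(X \right)} = \left(224 + X\right) \left(- \frac{1}{180} + X\right)$ ($D{\left(X \right)} = \left(X + 224\right) \left(X - \frac{1}{180}\right) = \left(224 + X\right) \left(- \frac{1}{180} + X\right)$)
$T = - \frac{543837}{20}$ ($T = 3 \left(- \frac{56}{45} + \left(1 \left(1 + 9 \left(-6\right)\right)\right)^{2} + \frac{40319 \cdot 1 \left(1 + 9 \left(-6\right)\right)}{180}\right) = 3 \left(- \frac{56}{45} + \left(1 \left(1 - 54\right)\right)^{2} + \frac{40319 \cdot 1 \left(1 - 54\right)}{180}\right) = 3 \left(- \frac{56}{45} + \left(1 \left(-53\right)\right)^{2} + \frac{40319 \cdot 1 \left(-53\right)}{180}\right) = 3 \left(- \frac{56}{45} + \left(-53\right)^{2} + \frac{40319}{180} \left(-53\right)\right) = 3 \left(- \frac{56}{45} + 2809 - \frac{2136907}{180}\right) = 3 \left(- \frac{181279}{20}\right) = - \frac{543837}{20} \approx -27192.0$)
$T - -26425 = - \frac{543837}{20} - -26425 = - \frac{543837}{20} + 26425 = - \frac{15337}{20}$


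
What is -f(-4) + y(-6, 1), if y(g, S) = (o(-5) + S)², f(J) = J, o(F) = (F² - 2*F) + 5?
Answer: 1685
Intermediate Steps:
o(F) = 5 + F² - 2*F
y(g, S) = (40 + S)² (y(g, S) = ((5 + (-5)² - 2*(-5)) + S)² = ((5 + 25 + 10) + S)² = (40 + S)²)
-f(-4) + y(-6, 1) = -1*(-4) + (40 + 1)² = 4 + 41² = 4 + 1681 = 1685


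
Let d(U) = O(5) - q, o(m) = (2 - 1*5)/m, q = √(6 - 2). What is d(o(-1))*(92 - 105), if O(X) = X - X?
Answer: 26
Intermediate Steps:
O(X) = 0
q = 2 (q = √4 = 2)
o(m) = -3/m (o(m) = (2 - 5)/m = -3/m)
d(U) = -2 (d(U) = 0 - 1*2 = 0 - 2 = -2)
d(o(-1))*(92 - 105) = -2*(92 - 105) = -2*(-13) = 26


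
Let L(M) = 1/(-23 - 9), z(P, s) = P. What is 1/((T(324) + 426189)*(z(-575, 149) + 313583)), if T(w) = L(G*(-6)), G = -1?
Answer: 2/266801113461 ≈ 7.4962e-12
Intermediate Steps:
L(M) = -1/32 (L(M) = 1/(-32) = -1/32)
T(w) = -1/32
1/((T(324) + 426189)*(z(-575, 149) + 313583)) = 1/((-1/32 + 426189)*(-575 + 313583)) = 1/((13638047/32)*313008) = 1/(266801113461/2) = 2/266801113461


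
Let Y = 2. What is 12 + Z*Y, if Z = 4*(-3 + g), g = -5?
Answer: -52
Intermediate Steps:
Z = -32 (Z = 4*(-3 - 5) = 4*(-8) = -32)
12 + Z*Y = 12 - 32*2 = 12 - 64 = -52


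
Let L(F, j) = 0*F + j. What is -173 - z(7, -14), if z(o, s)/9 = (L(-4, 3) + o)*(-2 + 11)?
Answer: -983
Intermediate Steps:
L(F, j) = j (L(F, j) = 0 + j = j)
z(o, s) = 243 + 81*o (z(o, s) = 9*((3 + o)*(-2 + 11)) = 9*((3 + o)*9) = 9*(27 + 9*o) = 243 + 81*o)
-173 - z(7, -14) = -173 - (243 + 81*7) = -173 - (243 + 567) = -173 - 1*810 = -173 - 810 = -983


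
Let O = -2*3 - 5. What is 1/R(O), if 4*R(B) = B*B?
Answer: 4/121 ≈ 0.033058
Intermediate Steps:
O = -11 (O = -6 - 5 = -11)
R(B) = B**2/4 (R(B) = (B*B)/4 = B**2/4)
1/R(O) = 1/((1/4)*(-11)**2) = 1/((1/4)*121) = 1/(121/4) = 4/121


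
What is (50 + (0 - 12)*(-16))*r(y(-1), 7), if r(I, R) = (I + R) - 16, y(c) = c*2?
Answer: -2662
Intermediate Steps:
y(c) = 2*c
r(I, R) = -16 + I + R
(50 + (0 - 12)*(-16))*r(y(-1), 7) = (50 + (0 - 12)*(-16))*(-16 + 2*(-1) + 7) = (50 - 12*(-16))*(-16 - 2 + 7) = (50 + 192)*(-11) = 242*(-11) = -2662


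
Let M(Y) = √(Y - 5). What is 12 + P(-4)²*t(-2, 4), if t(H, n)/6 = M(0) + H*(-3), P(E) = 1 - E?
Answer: 912 + 150*I*√5 ≈ 912.0 + 335.41*I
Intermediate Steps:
M(Y) = √(-5 + Y)
t(H, n) = -18*H + 6*I*√5 (t(H, n) = 6*(√(-5 + 0) + H*(-3)) = 6*(√(-5) - 3*H) = 6*(I*√5 - 3*H) = 6*(-3*H + I*√5) = -18*H + 6*I*√5)
12 + P(-4)²*t(-2, 4) = 12 + (1 - 1*(-4))²*(-18*(-2) + 6*I*√5) = 12 + (1 + 4)²*(36 + 6*I*√5) = 12 + 5²*(36 + 6*I*√5) = 12 + 25*(36 + 6*I*√5) = 12 + (900 + 150*I*√5) = 912 + 150*I*√5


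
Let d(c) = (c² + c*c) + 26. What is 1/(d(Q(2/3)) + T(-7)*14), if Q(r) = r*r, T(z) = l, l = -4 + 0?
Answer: -81/2398 ≈ -0.033778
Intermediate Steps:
l = -4
T(z) = -4
Q(r) = r²
d(c) = 26 + 2*c² (d(c) = (c² + c²) + 26 = 2*c² + 26 = 26 + 2*c²)
1/(d(Q(2/3)) + T(-7)*14) = 1/((26 + 2*((2/3)²)²) - 4*14) = 1/((26 + 2*(((⅓)*2)²)²) - 56) = 1/((26 + 2*((⅔)²)²) - 56) = 1/((26 + 2*(4/9)²) - 56) = 1/((26 + 2*(16/81)) - 56) = 1/((26 + 32/81) - 56) = 1/(2138/81 - 56) = 1/(-2398/81) = -81/2398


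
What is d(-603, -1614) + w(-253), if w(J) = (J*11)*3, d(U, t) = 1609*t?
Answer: -2605275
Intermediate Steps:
w(J) = 33*J (w(J) = (11*J)*3 = 33*J)
d(-603, -1614) + w(-253) = 1609*(-1614) + 33*(-253) = -2596926 - 8349 = -2605275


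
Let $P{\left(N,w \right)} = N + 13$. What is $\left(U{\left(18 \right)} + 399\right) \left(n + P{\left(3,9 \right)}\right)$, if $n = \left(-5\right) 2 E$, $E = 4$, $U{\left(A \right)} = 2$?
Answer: $-9624$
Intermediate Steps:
$P{\left(N,w \right)} = 13 + N$
$n = -40$ ($n = \left(-5\right) 2 \cdot 4 = \left(-10\right) 4 = -40$)
$\left(U{\left(18 \right)} + 399\right) \left(n + P{\left(3,9 \right)}\right) = \left(2 + 399\right) \left(-40 + \left(13 + 3\right)\right) = 401 \left(-40 + 16\right) = 401 \left(-24\right) = -9624$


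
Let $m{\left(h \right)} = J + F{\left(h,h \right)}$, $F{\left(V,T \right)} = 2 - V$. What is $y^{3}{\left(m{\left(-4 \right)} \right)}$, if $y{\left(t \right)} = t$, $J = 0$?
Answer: $216$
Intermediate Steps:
$m{\left(h \right)} = 2 - h$ ($m{\left(h \right)} = 0 - \left(-2 + h\right) = 2 - h$)
$y^{3}{\left(m{\left(-4 \right)} \right)} = \left(2 - -4\right)^{3} = \left(2 + 4\right)^{3} = 6^{3} = 216$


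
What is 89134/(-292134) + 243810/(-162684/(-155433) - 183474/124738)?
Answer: -1095986768317595371/1906994516205 ≈ -5.7472e+5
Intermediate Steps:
89134/(-292134) + 243810/(-162684/(-155433) - 183474/124738) = 89134*(-1/292134) + 243810/(-162684*(-1/155433) - 183474*1/124738) = -44567/146067 + 243810/(54228/51811 - 91737/62369) = -44567/146067 + 243810/(-1370839575/3231400259) = -44567/146067 + 243810*(-3231400259/1370839575) = -44567/146067 - 7503311401398/13055615 = -1095986768317595371/1906994516205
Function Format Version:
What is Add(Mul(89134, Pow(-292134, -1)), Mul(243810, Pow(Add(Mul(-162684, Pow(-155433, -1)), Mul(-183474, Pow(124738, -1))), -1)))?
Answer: Rational(-1095986768317595371, 1906994516205) ≈ -5.7472e+5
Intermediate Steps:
Add(Mul(89134, Pow(-292134, -1)), Mul(243810, Pow(Add(Mul(-162684, Pow(-155433, -1)), Mul(-183474, Pow(124738, -1))), -1))) = Add(Mul(89134, Rational(-1, 292134)), Mul(243810, Pow(Add(Mul(-162684, Rational(-1, 155433)), Mul(-183474, Rational(1, 124738))), -1))) = Add(Rational(-44567, 146067), Mul(243810, Pow(Add(Rational(54228, 51811), Rational(-91737, 62369)), -1))) = Add(Rational(-44567, 146067), Mul(243810, Pow(Rational(-1370839575, 3231400259), -1))) = Add(Rational(-44567, 146067), Mul(243810, Rational(-3231400259, 1370839575))) = Add(Rational(-44567, 146067), Rational(-7503311401398, 13055615)) = Rational(-1095986768317595371, 1906994516205)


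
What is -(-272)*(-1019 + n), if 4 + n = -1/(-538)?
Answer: -74850728/269 ≈ -2.7826e+5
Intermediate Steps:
n = -2151/538 (n = -4 - 1/(-538) = -4 - 1*(-1/538) = -4 + 1/538 = -2151/538 ≈ -3.9981)
-(-272)*(-1019 + n) = -(-272)*(-1019 - 2151/538) = -(-272)*(-550373)/538 = -1*74850728/269 = -74850728/269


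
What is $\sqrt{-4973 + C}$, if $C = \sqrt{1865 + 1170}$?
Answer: $\sqrt{-4973 + \sqrt{3035}} \approx 70.128 i$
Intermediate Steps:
$C = \sqrt{3035} \approx 55.091$
$\sqrt{-4973 + C} = \sqrt{-4973 + \sqrt{3035}}$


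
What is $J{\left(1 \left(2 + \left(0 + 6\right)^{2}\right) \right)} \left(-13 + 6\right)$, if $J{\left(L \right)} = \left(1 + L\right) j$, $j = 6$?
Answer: $-1638$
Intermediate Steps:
$J{\left(L \right)} = 6 + 6 L$ ($J{\left(L \right)} = \left(1 + L\right) 6 = 6 + 6 L$)
$J{\left(1 \left(2 + \left(0 + 6\right)^{2}\right) \right)} \left(-13 + 6\right) = \left(6 + 6 \cdot 1 \left(2 + \left(0 + 6\right)^{2}\right)\right) \left(-13 + 6\right) = \left(6 + 6 \cdot 1 \left(2 + 6^{2}\right)\right) \left(-7\right) = \left(6 + 6 \cdot 1 \left(2 + 36\right)\right) \left(-7\right) = \left(6 + 6 \cdot 1 \cdot 38\right) \left(-7\right) = \left(6 + 6 \cdot 38\right) \left(-7\right) = \left(6 + 228\right) \left(-7\right) = 234 \left(-7\right) = -1638$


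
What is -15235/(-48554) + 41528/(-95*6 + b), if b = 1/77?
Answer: -14053667319/193726046 ≈ -72.544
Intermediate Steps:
b = 1/77 ≈ 0.012987
-15235/(-48554) + 41528/(-95*6 + b) = -15235/(-48554) + 41528/(-95*6 + 1/77) = -15235*(-1/48554) + 41528/(-570 + 1/77) = 1385/4414 + 41528/(-43889/77) = 1385/4414 + 41528*(-77/43889) = 1385/4414 - 3197656/43889 = -14053667319/193726046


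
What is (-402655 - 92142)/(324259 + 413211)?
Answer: -494797/737470 ≈ -0.67094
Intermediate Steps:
(-402655 - 92142)/(324259 + 413211) = -494797/737470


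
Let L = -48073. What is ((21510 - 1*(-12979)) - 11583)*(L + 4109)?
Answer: -1007039384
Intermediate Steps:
((21510 - 1*(-12979)) - 11583)*(L + 4109) = ((21510 - 1*(-12979)) - 11583)*(-48073 + 4109) = ((21510 + 12979) - 11583)*(-43964) = (34489 - 11583)*(-43964) = 22906*(-43964) = -1007039384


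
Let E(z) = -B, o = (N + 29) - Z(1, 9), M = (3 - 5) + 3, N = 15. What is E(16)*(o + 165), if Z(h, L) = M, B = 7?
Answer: -1456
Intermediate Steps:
M = 1 (M = -2 + 3 = 1)
Z(h, L) = 1
o = 43 (o = (15 + 29) - 1*1 = 44 - 1 = 43)
E(z) = -7 (E(z) = -1*7 = -7)
E(16)*(o + 165) = -7*(43 + 165) = -7*208 = -1456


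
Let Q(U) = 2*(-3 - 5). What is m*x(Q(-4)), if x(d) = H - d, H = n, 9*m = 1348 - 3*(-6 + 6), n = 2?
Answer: 2696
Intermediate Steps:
Q(U) = -16 (Q(U) = 2*(-8) = -16)
m = 1348/9 (m = (1348 - 3*(-6 + 6))/9 = (1348 - 3*0)/9 = (1348 + 0)/9 = (1/9)*1348 = 1348/9 ≈ 149.78)
H = 2
x(d) = 2 - d
m*x(Q(-4)) = 1348*(2 - 1*(-16))/9 = 1348*(2 + 16)/9 = (1348/9)*18 = 2696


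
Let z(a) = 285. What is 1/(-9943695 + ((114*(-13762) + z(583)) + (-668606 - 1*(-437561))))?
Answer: -1/11743323 ≈ -8.5155e-8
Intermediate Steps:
1/(-9943695 + ((114*(-13762) + z(583)) + (-668606 - 1*(-437561)))) = 1/(-9943695 + ((114*(-13762) + 285) + (-668606 - 1*(-437561)))) = 1/(-9943695 + ((-1568868 + 285) + (-668606 + 437561))) = 1/(-9943695 + (-1568583 - 231045)) = 1/(-9943695 - 1799628) = 1/(-11743323) = -1/11743323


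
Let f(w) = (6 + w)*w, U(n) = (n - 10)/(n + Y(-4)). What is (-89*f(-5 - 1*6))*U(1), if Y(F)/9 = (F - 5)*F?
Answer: 8811/65 ≈ 135.55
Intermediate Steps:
Y(F) = 9*F*(-5 + F) (Y(F) = 9*((F - 5)*F) = 9*((-5 + F)*F) = 9*(F*(-5 + F)) = 9*F*(-5 + F))
U(n) = (-10 + n)/(324 + n) (U(n) = (n - 10)/(n + 9*(-4)*(-5 - 4)) = (-10 + n)/(n + 9*(-4)*(-9)) = (-10 + n)/(n + 324) = (-10 + n)/(324 + n))
f(w) = w*(6 + w)
(-89*f(-5 - 1*6))*U(1) = (-89*(-5 - 1*6)*(6 + (-5 - 1*6)))*((-10 + 1)/(324 + 1)) = (-89*(-5 - 6)*(6 + (-5 - 6)))*(-9/325) = (-(-979)*(6 - 11))*((1/325)*(-9)) = -(-979)*(-5)*(-9/325) = -89*55*(-9/325) = -4895*(-9/325) = 8811/65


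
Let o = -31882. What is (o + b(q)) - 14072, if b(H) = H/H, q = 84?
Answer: -45953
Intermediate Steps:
b(H) = 1
(o + b(q)) - 14072 = (-31882 + 1) - 14072 = -31881 - 14072 = -45953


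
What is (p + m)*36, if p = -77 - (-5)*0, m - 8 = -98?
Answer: -6012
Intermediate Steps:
m = -90 (m = 8 - 98 = -90)
p = -77 (p = -77 - 1*0 = -77 + 0 = -77)
(p + m)*36 = (-77 - 90)*36 = -167*36 = -6012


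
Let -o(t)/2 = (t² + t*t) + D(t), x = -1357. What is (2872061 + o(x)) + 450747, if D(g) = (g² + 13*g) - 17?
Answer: -7690570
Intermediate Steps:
D(g) = -17 + g² + 13*g
o(t) = 34 - 26*t - 6*t² (o(t) = -2*((t² + t*t) + (-17 + t² + 13*t)) = -2*((t² + t²) + (-17 + t² + 13*t)) = -2*(2*t² + (-17 + t² + 13*t)) = -2*(-17 + 3*t² + 13*t) = 34 - 26*t - 6*t²)
(2872061 + o(x)) + 450747 = (2872061 + (34 - 26*(-1357) - 6*(-1357)²)) + 450747 = (2872061 + (34 + 35282 - 6*1841449)) + 450747 = (2872061 + (34 + 35282 - 11048694)) + 450747 = (2872061 - 11013378) + 450747 = -8141317 + 450747 = -7690570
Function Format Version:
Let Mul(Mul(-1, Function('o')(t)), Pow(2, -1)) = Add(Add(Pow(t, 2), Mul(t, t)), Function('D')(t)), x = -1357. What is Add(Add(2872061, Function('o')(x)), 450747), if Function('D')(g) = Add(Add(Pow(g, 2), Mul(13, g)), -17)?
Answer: -7690570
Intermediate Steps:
Function('D')(g) = Add(-17, Pow(g, 2), Mul(13, g))
Function('o')(t) = Add(34, Mul(-26, t), Mul(-6, Pow(t, 2))) (Function('o')(t) = Mul(-2, Add(Add(Pow(t, 2), Mul(t, t)), Add(-17, Pow(t, 2), Mul(13, t)))) = Mul(-2, Add(Add(Pow(t, 2), Pow(t, 2)), Add(-17, Pow(t, 2), Mul(13, t)))) = Mul(-2, Add(Mul(2, Pow(t, 2)), Add(-17, Pow(t, 2), Mul(13, t)))) = Mul(-2, Add(-17, Mul(3, Pow(t, 2)), Mul(13, t))) = Add(34, Mul(-26, t), Mul(-6, Pow(t, 2))))
Add(Add(2872061, Function('o')(x)), 450747) = Add(Add(2872061, Add(34, Mul(-26, -1357), Mul(-6, Pow(-1357, 2)))), 450747) = Add(Add(2872061, Add(34, 35282, Mul(-6, 1841449))), 450747) = Add(Add(2872061, Add(34, 35282, -11048694)), 450747) = Add(Add(2872061, -11013378), 450747) = Add(-8141317, 450747) = -7690570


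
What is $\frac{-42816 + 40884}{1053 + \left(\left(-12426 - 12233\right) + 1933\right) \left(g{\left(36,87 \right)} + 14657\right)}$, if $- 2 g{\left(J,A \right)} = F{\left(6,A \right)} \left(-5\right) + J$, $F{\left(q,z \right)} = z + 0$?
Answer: $\frac{138}{24116269} \approx 5.7223 \cdot 10^{-6}$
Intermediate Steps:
$F{\left(q,z \right)} = z$
$g{\left(J,A \right)} = - \frac{J}{2} + \frac{5 A}{2}$ ($g{\left(J,A \right)} = - \frac{A \left(-5\right) + J}{2} = - \frac{- 5 A + J}{2} = - \frac{J - 5 A}{2} = - \frac{J}{2} + \frac{5 A}{2}$)
$\frac{-42816 + 40884}{1053 + \left(\left(-12426 - 12233\right) + 1933\right) \left(g{\left(36,87 \right)} + 14657\right)} = \frac{-42816 + 40884}{1053 + \left(\left(-12426 - 12233\right) + 1933\right) \left(\left(\left(- \frac{1}{2}\right) 36 + \frac{5}{2} \cdot 87\right) + 14657\right)} = - \frac{1932}{1053 + \left(-24659 + 1933\right) \left(\left(-18 + \frac{435}{2}\right) + 14657\right)} = - \frac{1932}{1053 - 22726 \left(\frac{399}{2} + 14657\right)} = - \frac{1932}{1053 - 337628819} = - \frac{1932}{-337627766} = \left(-1932\right) \left(- \frac{1}{337627766}\right) = \frac{138}{24116269}$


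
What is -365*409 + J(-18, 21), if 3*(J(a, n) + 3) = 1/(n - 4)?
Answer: -7613687/51 ≈ -1.4929e+5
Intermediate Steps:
J(a, n) = -3 + 1/(3*(-4 + n)) (J(a, n) = -3 + 1/(3*(n - 4)) = -3 + 1/(3*(-4 + n)))
-365*409 + J(-18, 21) = -365*409 + (37 - 9*21)/(3*(-4 + 21)) = -149285 + (1/3)*(37 - 189)/17 = -149285 + (1/3)*(1/17)*(-152) = -149285 - 152/51 = -7613687/51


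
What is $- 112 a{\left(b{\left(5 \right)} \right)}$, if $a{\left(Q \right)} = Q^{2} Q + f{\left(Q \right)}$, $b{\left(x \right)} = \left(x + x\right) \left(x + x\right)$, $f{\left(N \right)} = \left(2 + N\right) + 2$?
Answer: $-112011648$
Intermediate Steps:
$f{\left(N \right)} = 4 + N$
$b{\left(x \right)} = 4 x^{2}$ ($b{\left(x \right)} = 2 x 2 x = 4 x^{2}$)
$a{\left(Q \right)} = 4 + Q + Q^{3}$ ($a{\left(Q \right)} = Q^{2} Q + \left(4 + Q\right) = Q^{3} + \left(4 + Q\right) = 4 + Q + Q^{3}$)
$- 112 a{\left(b{\left(5 \right)} \right)} = - 112 \left(4 + 4 \cdot 5^{2} + \left(4 \cdot 5^{2}\right)^{3}\right) = - 112 \left(4 + 4 \cdot 25 + \left(4 \cdot 25\right)^{3}\right) = - 112 \left(4 + 100 + 100^{3}\right) = - 112 \left(4 + 100 + 1000000\right) = \left(-112\right) 1000104 = -112011648$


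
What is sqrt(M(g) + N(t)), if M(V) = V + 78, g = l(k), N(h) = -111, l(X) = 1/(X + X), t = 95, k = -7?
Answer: I*sqrt(6482)/14 ≈ 5.7508*I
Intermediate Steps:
l(X) = 1/(2*X)
g = -1/14 (g = (1/2)/(-7) = (1/2)*(-1/7) = -1/14 ≈ -0.071429)
M(V) = 78 + V
sqrt(M(g) + N(t)) = sqrt((78 - 1/14) - 111) = sqrt(1091/14 - 111) = sqrt(-463/14) = I*sqrt(6482)/14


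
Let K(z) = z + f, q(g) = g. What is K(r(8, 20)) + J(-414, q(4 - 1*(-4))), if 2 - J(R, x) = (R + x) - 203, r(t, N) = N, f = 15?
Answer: 646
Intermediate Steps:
K(z) = 15 + z (K(z) = z + 15 = 15 + z)
J(R, x) = 205 - R - x (J(R, x) = 2 - ((R + x) - 203) = 2 - (-203 + R + x) = 2 + (203 - R - x) = 205 - R - x)
K(r(8, 20)) + J(-414, q(4 - 1*(-4))) = (15 + 20) + (205 - 1*(-414) - (4 - 1*(-4))) = 35 + (205 + 414 - (4 + 4)) = 35 + (205 + 414 - 1*8) = 35 + (205 + 414 - 8) = 35 + 611 = 646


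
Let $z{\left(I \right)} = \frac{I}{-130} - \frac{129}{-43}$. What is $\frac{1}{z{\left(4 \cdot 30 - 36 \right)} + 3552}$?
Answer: $\frac{65}{231033} \approx 0.00028135$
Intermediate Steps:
$z{\left(I \right)} = 3 - \frac{I}{130}$ ($z{\left(I \right)} = I \left(- \frac{1}{130}\right) - -3 = - \frac{I}{130} + 3 = 3 - \frac{I}{130}$)
$\frac{1}{z{\left(4 \cdot 30 - 36 \right)} + 3552} = \frac{1}{\left(3 - \frac{4 \cdot 30 - 36}{130}\right) + 3552} = \frac{1}{\left(3 - \frac{120 - 36}{130}\right) + 3552} = \frac{1}{\left(3 - \frac{42}{65}\right) + 3552} = \frac{1}{\frac{153}{65} + 3552} = \frac{1}{\frac{231033}{65}} = \frac{65}{231033}$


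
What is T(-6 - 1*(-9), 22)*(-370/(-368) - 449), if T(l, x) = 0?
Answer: 0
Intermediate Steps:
T(-6 - 1*(-9), 22)*(-370/(-368) - 449) = 0*(-370/(-368) - 449) = 0*(-370*(-1/368) - 449) = 0*(185/184 - 449) = 0*(-82431/184) = 0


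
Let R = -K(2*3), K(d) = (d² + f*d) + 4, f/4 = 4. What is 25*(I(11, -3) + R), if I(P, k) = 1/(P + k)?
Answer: -27175/8 ≈ -3396.9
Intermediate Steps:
f = 16 (f = 4*4 = 16)
K(d) = 4 + d² + 16*d (K(d) = (d² + 16*d) + 4 = 4 + d² + 16*d)
R = -136 (R = -(4 + (2*3)² + 16*(2*3)) = -(4 + 6² + 16*6) = -(4 + 36 + 96) = -1*136 = -136)
25*(I(11, -3) + R) = 25*(1/(11 - 3) - 136) = 25*(1/8 - 136) = 25*(⅛ - 136) = 25*(-1087/8) = -27175/8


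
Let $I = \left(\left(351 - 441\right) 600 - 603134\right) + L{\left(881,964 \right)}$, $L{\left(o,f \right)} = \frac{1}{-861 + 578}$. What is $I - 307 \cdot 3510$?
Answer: $- \frac{490921233}{283} \approx -1.7347 \cdot 10^{6}$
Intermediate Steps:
$L{\left(o,f \right)} = - \frac{1}{283}$ ($L{\left(o,f \right)} = \frac{1}{-283} = - \frac{1}{283}$)
$I = - \frac{185968923}{283}$ ($I = \left(\left(351 - 441\right) 600 - 603134\right) - \frac{1}{283} = \left(\left(-90\right) 600 - 603134\right) - \frac{1}{283} = \left(-54000 - 603134\right) - \frac{1}{283} = -657134 - \frac{1}{283} = - \frac{185968923}{283} \approx -6.5713 \cdot 10^{5}$)
$I - 307 \cdot 3510 = - \frac{185968923}{283} - 307 \cdot 3510 = - \frac{185968923}{283} - 1077570 = - \frac{490921233}{283}$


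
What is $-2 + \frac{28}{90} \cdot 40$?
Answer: $\frac{94}{9} \approx 10.444$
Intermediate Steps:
$-2 + \frac{28}{90} \cdot 40 = -2 + 28 \cdot \frac{1}{90} \cdot 40 = -2 + \frac{14}{45} \cdot 40 = -2 + \frac{112}{9} = \frac{94}{9}$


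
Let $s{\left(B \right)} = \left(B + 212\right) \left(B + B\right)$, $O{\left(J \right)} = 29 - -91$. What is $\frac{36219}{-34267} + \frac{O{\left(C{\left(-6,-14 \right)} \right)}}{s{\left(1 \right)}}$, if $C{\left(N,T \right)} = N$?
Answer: $- \frac{1886209}{2432957} \approx -0.77527$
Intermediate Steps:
$O{\left(J \right)} = 120$ ($O{\left(J \right)} = 29 + 91 = 120$)
$s{\left(B \right)} = 2 B \left(212 + B\right)$ ($s{\left(B \right)} = \left(212 + B\right) 2 B = 2 B \left(212 + B\right)$)
$\frac{36219}{-34267} + \frac{O{\left(C{\left(-6,-14 \right)} \right)}}{s{\left(1 \right)}} = \frac{36219}{-34267} + \frac{120}{2 \cdot 1 \left(212 + 1\right)} = 36219 \left(- \frac{1}{34267}\right) + \frac{120}{2 \cdot 1 \cdot 213} = - \frac{36219}{34267} + \frac{120}{426} = - \frac{36219}{34267} + 120 \cdot \frac{1}{426} = - \frac{36219}{34267} + \frac{20}{71} = - \frac{1886209}{2432957}$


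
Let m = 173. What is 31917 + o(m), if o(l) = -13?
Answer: 31904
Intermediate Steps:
31917 + o(m) = 31917 - 13 = 31904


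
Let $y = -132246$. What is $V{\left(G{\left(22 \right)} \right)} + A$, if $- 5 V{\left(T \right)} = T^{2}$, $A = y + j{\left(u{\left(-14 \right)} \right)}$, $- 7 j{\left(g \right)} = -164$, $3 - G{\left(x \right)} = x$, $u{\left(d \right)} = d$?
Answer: $- \frac{4630317}{35} \approx -1.3229 \cdot 10^{5}$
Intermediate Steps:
$G{\left(x \right)} = 3 - x$
$j{\left(g \right)} = \frac{164}{7}$ ($j{\left(g \right)} = \left(- \frac{1}{7}\right) \left(-164\right) = \frac{164}{7}$)
$A = - \frac{925558}{7}$ ($A = -132246 + \frac{164}{7} = - \frac{925558}{7} \approx -1.3222 \cdot 10^{5}$)
$V{\left(T \right)} = - \frac{T^{2}}{5}$
$V{\left(G{\left(22 \right)} \right)} + A = - \frac{\left(3 - 22\right)^{2}}{5} - \frac{925558}{7} = - \frac{\left(-19\right)^{2}}{5} - \frac{925558}{7} = \left(- \frac{1}{5}\right) 361 - \frac{925558}{7} = - \frac{361}{5} - \frac{925558}{7} = - \frac{4630317}{35}$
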